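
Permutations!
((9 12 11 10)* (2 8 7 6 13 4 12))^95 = (2 4)(6 10)(7 11)(8 12)(9 13)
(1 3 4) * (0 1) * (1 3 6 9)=(0 3 4)(1 6 9)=[3, 6, 2, 4, 0, 5, 9, 7, 8, 1]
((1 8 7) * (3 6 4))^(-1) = ((1 8 7)(3 6 4))^(-1) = (1 7 8)(3 4 6)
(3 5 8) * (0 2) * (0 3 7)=[2, 1, 3, 5, 4, 8, 6, 0, 7]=(0 2 3 5 8 7)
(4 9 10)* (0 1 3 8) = (0 1 3 8)(4 9 10) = [1, 3, 2, 8, 9, 5, 6, 7, 0, 10, 4]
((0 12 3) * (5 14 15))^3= (15)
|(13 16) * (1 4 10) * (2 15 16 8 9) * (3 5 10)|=30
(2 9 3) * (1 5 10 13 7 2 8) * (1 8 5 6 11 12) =(1 6 11 12)(2 9 3 5 10 13 7) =[0, 6, 9, 5, 4, 10, 11, 2, 8, 3, 13, 12, 1, 7]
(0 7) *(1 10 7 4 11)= [4, 10, 2, 3, 11, 5, 6, 0, 8, 9, 7, 1]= (0 4 11 1 10 7)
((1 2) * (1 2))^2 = (2)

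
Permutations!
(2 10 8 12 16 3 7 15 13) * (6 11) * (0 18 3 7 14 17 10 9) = (0 18 3 14 17 10 8 12 16 7 15 13 2 9)(6 11) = [18, 1, 9, 14, 4, 5, 11, 15, 12, 0, 8, 6, 16, 2, 17, 13, 7, 10, 3]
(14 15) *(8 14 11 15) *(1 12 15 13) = (1 12 15 11 13)(8 14) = [0, 12, 2, 3, 4, 5, 6, 7, 14, 9, 10, 13, 15, 1, 8, 11]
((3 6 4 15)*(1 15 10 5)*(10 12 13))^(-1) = ((1 15 3 6 4 12 13 10 5))^(-1) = (1 5 10 13 12 4 6 3 15)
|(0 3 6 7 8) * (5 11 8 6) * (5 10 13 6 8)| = 14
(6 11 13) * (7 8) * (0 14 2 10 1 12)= (0 14 2 10 1 12)(6 11 13)(7 8)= [14, 12, 10, 3, 4, 5, 11, 8, 7, 9, 1, 13, 0, 6, 2]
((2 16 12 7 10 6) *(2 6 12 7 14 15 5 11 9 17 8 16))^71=((5 11 9 17 8 16 7 10 12 14 15))^71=(5 16 15 8 14 17 12 9 10 11 7)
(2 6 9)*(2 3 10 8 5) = (2 6 9 3 10 8 5) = [0, 1, 6, 10, 4, 2, 9, 7, 5, 3, 8]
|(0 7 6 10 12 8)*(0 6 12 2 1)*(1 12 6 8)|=7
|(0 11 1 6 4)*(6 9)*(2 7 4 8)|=|(0 11 1 9 6 8 2 7 4)|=9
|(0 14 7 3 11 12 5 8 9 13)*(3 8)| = 12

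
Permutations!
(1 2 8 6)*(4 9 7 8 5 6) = (1 2 5 6)(4 9 7 8) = [0, 2, 5, 3, 9, 6, 1, 8, 4, 7]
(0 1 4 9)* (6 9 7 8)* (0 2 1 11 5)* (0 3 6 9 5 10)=(0 11 10)(1 4 7 8 9 2)(3 6 5)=[11, 4, 1, 6, 7, 3, 5, 8, 9, 2, 0, 10]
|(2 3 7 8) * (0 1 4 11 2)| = |(0 1 4 11 2 3 7 8)| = 8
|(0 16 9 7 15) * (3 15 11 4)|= 8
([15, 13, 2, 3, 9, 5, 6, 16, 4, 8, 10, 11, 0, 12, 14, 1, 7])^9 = [12, 15, 2, 3, 4, 5, 6, 16, 8, 9, 10, 11, 13, 1, 14, 0, 7]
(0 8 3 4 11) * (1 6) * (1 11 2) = [8, 6, 1, 4, 2, 5, 11, 7, 3, 9, 10, 0] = (0 8 3 4 2 1 6 11)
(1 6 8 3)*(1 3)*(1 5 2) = (1 6 8 5 2) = [0, 6, 1, 3, 4, 2, 8, 7, 5]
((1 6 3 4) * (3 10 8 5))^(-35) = (10)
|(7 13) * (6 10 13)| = |(6 10 13 7)| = 4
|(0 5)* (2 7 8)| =|(0 5)(2 7 8)| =6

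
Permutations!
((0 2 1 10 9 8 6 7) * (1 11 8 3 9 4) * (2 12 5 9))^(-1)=((0 12 5 9 3 2 11 8 6 7)(1 10 4))^(-1)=(0 7 6 8 11 2 3 9 5 12)(1 4 10)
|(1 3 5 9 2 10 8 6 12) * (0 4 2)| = |(0 4 2 10 8 6 12 1 3 5 9)| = 11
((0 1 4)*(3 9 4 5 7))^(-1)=(0 4 9 3 7 5 1)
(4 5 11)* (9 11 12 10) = [0, 1, 2, 3, 5, 12, 6, 7, 8, 11, 9, 4, 10] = (4 5 12 10 9 11)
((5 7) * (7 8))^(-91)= (5 7 8)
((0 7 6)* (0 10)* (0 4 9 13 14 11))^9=((0 7 6 10 4 9 13 14 11))^9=(14)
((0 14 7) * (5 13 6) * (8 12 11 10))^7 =(0 14 7)(5 13 6)(8 10 11 12) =((0 14 7)(5 13 6)(8 12 11 10))^7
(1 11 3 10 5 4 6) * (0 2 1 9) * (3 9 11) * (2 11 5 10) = [11, 3, 1, 2, 6, 4, 5, 7, 8, 0, 10, 9] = (0 11 9)(1 3 2)(4 6 5)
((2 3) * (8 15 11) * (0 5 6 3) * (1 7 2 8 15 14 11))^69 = ((0 5 6 3 8 14 11 15 1 7 2))^69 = (0 3 11 7 5 8 15 2 6 14 1)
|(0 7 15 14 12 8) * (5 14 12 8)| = |(0 7 15 12 5 14 8)| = 7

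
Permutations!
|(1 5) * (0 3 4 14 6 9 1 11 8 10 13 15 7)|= 14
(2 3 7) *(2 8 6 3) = (3 7 8 6) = [0, 1, 2, 7, 4, 5, 3, 8, 6]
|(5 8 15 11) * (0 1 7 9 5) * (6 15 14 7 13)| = |(0 1 13 6 15 11)(5 8 14 7 9)| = 30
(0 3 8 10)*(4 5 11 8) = (0 3 4 5 11 8 10) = [3, 1, 2, 4, 5, 11, 6, 7, 10, 9, 0, 8]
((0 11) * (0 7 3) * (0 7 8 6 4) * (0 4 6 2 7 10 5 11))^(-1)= (2 8 11 5 10 3 7)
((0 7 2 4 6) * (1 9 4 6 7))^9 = ((0 1 9 4 7 2 6))^9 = (0 9 7 6 1 4 2)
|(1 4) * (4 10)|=3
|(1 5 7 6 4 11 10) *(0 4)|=8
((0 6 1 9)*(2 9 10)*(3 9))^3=((0 6 1 10 2 3 9))^3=(0 10 9 1 3 6 2)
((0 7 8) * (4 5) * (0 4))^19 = ((0 7 8 4 5))^19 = (0 5 4 8 7)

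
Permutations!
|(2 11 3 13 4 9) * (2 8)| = 7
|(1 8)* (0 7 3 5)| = 4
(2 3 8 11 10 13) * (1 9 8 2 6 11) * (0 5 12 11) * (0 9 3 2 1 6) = (0 5 12 11 10 13)(1 3)(6 9 8) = [5, 3, 2, 1, 4, 12, 9, 7, 6, 8, 13, 10, 11, 0]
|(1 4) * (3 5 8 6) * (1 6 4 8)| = 6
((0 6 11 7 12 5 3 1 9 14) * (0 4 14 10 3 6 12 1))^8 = (14)(0 10 1 11 5)(3 9 7 6 12)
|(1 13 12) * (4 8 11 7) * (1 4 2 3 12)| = 14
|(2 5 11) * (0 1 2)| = 5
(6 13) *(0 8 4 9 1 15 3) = [8, 15, 2, 0, 9, 5, 13, 7, 4, 1, 10, 11, 12, 6, 14, 3] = (0 8 4 9 1 15 3)(6 13)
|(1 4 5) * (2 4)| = |(1 2 4 5)| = 4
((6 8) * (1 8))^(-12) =(8)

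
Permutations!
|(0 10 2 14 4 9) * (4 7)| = |(0 10 2 14 7 4 9)| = 7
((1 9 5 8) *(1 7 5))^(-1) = ((1 9)(5 8 7))^(-1) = (1 9)(5 7 8)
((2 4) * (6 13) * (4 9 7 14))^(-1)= (2 4 14 7 9)(6 13)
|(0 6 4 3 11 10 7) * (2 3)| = 8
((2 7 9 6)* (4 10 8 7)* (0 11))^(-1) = (0 11)(2 6 9 7 8 10 4)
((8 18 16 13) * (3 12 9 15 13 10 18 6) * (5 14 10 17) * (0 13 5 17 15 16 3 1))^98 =(0 6 13 1 8)(3 18 10 14 5 15 16 9 12)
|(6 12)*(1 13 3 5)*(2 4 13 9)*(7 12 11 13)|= 11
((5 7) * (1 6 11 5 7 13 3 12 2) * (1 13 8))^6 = ((1 6 11 5 8)(2 13 3 12))^6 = (1 6 11 5 8)(2 3)(12 13)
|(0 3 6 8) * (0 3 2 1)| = |(0 2 1)(3 6 8)| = 3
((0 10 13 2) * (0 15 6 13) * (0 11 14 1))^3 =(0 14 10 1 11)(2 13 6 15)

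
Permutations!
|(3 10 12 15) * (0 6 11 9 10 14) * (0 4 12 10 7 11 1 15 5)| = 9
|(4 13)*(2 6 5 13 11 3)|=7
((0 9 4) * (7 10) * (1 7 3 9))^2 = (0 7 3 4 1 10 9)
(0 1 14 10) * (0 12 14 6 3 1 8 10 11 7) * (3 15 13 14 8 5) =(0 5 3 1 6 15 13 14 11 7)(8 10 12) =[5, 6, 2, 1, 4, 3, 15, 0, 10, 9, 12, 7, 8, 14, 11, 13]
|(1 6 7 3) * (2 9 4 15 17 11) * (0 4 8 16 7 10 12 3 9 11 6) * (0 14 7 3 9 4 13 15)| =30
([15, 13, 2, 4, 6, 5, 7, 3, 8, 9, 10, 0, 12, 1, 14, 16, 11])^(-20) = (16)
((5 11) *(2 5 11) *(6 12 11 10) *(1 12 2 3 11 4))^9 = (12)(2 11)(3 6)(5 10)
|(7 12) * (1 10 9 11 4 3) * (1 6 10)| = |(3 6 10 9 11 4)(7 12)| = 6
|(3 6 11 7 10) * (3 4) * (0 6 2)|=8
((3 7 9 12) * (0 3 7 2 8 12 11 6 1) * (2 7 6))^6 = ((0 3 7 9 11 2 8 12 6 1))^6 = (0 8 7 6 11)(1 2 3 12 9)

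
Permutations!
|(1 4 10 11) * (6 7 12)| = 12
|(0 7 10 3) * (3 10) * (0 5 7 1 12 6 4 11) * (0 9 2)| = 24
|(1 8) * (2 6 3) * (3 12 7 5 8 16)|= 9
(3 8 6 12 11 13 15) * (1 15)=[0, 15, 2, 8, 4, 5, 12, 7, 6, 9, 10, 13, 11, 1, 14, 3]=(1 15 3 8 6 12 11 13)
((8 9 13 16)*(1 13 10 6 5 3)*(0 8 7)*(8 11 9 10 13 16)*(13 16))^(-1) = (0 7 16 9 11)(1 3 5 6 10 8 13) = ((0 11 9 16 7)(1 13 8 10 6 5 3))^(-1)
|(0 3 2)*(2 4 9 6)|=6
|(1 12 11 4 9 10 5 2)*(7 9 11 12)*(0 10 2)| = 12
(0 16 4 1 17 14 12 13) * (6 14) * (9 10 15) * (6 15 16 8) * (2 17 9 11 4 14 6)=(0 8 2 17 15 11 4 1 9 10 16 14 12 13)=[8, 9, 17, 3, 1, 5, 6, 7, 2, 10, 16, 4, 13, 0, 12, 11, 14, 15]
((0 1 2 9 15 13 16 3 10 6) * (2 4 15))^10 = (0 1 4 15 13 16 3 10 6)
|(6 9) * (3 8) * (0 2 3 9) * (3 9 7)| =|(0 2 9 6)(3 8 7)| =12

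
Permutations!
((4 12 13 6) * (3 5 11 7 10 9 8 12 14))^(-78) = (3 8)(4 10)(5 12)(6 7)(9 14)(11 13)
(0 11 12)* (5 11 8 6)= (0 8 6 5 11 12)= [8, 1, 2, 3, 4, 11, 5, 7, 6, 9, 10, 12, 0]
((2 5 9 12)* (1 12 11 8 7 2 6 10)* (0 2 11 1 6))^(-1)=((0 2 5 9 1 12)(6 10)(7 11 8))^(-1)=(0 12 1 9 5 2)(6 10)(7 8 11)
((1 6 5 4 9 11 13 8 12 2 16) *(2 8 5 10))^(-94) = (1 6 10 2 16)(4 9 11 13 5)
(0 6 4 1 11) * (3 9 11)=(0 6 4 1 3 9 11)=[6, 3, 2, 9, 1, 5, 4, 7, 8, 11, 10, 0]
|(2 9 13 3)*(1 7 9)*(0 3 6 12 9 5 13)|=10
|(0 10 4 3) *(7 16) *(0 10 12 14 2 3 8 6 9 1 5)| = |(0 12 14 2 3 10 4 8 6 9 1 5)(7 16)| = 12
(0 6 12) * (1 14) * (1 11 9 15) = (0 6 12)(1 14 11 9 15) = [6, 14, 2, 3, 4, 5, 12, 7, 8, 15, 10, 9, 0, 13, 11, 1]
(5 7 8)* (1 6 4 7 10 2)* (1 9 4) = (1 6)(2 9 4 7 8 5 10) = [0, 6, 9, 3, 7, 10, 1, 8, 5, 4, 2]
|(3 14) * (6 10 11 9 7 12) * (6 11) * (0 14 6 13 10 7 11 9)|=|(0 14 3 6 7 12 9 11)(10 13)|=8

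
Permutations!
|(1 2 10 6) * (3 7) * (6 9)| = 10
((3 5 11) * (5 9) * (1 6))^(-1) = (1 6)(3 11 5 9)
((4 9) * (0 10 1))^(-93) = ((0 10 1)(4 9))^(-93) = (10)(4 9)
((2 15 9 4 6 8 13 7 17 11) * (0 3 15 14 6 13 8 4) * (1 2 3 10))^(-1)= ((0 10 1 2 14 6 4 13 7 17 11 3 15 9))^(-1)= (0 9 15 3 11 17 7 13 4 6 14 2 1 10)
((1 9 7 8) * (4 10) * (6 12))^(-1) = (1 8 7 9)(4 10)(6 12)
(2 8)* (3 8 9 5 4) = (2 9 5 4 3 8) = [0, 1, 9, 8, 3, 4, 6, 7, 2, 5]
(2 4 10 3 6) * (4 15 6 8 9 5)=[0, 1, 15, 8, 10, 4, 2, 7, 9, 5, 3, 11, 12, 13, 14, 6]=(2 15 6)(3 8 9 5 4 10)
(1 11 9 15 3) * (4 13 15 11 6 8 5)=(1 6 8 5 4 13 15 3)(9 11)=[0, 6, 2, 1, 13, 4, 8, 7, 5, 11, 10, 9, 12, 15, 14, 3]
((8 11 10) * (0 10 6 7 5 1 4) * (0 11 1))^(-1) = ((0 10 8 1 4 11 6 7 5))^(-1) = (0 5 7 6 11 4 1 8 10)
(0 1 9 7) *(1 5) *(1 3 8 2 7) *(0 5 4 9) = [4, 0, 7, 8, 9, 3, 6, 5, 2, 1] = (0 4 9 1)(2 7 5 3 8)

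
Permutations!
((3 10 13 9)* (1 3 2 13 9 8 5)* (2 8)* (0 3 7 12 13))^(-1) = ((0 3 10 9 8 5 1 7 12 13 2))^(-1) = (0 2 13 12 7 1 5 8 9 10 3)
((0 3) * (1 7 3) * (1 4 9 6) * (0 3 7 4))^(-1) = (1 6 9 4)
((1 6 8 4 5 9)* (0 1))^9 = ((0 1 6 8 4 5 9))^9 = (0 6 4 9 1 8 5)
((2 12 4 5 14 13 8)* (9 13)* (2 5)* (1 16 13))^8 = (1 16 13 8 5 14 9)(2 4 12)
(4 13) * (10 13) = [0, 1, 2, 3, 10, 5, 6, 7, 8, 9, 13, 11, 12, 4] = (4 10 13)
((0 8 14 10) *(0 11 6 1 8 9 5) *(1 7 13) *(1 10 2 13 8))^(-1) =(0 5 9)(2 14 8 7 6 11 10 13)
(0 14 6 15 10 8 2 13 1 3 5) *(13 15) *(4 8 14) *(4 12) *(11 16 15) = (0 12 4 8 2 11 16 15 10 14 6 13 1 3 5) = [12, 3, 11, 5, 8, 0, 13, 7, 2, 9, 14, 16, 4, 1, 6, 10, 15]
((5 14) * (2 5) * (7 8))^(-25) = (2 14 5)(7 8)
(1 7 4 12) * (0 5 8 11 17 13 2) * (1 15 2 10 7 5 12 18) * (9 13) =(0 12 15 2)(1 5 8 11 17 9 13 10 7 4 18) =[12, 5, 0, 3, 18, 8, 6, 4, 11, 13, 7, 17, 15, 10, 14, 2, 16, 9, 1]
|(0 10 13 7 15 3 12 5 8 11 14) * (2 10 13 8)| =|(0 13 7 15 3 12 5 2 10 8 11 14)| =12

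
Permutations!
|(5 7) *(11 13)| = |(5 7)(11 13)| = 2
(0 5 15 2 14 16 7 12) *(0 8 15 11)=(0 5 11)(2 14 16 7 12 8 15)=[5, 1, 14, 3, 4, 11, 6, 12, 15, 9, 10, 0, 8, 13, 16, 2, 7]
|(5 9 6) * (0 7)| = 6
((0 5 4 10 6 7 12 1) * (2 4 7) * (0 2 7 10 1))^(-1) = (0 12 7 6 10 5)(1 4 2)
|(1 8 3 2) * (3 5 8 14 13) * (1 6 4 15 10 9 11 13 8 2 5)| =30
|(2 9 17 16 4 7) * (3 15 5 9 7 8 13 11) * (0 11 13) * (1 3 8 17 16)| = 24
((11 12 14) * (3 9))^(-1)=(3 9)(11 14 12)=((3 9)(11 12 14))^(-1)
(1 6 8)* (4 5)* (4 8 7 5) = [0, 6, 2, 3, 4, 8, 7, 5, 1] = (1 6 7 5 8)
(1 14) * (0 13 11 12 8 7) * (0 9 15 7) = [13, 14, 2, 3, 4, 5, 6, 9, 0, 15, 10, 12, 8, 11, 1, 7] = (0 13 11 12 8)(1 14)(7 9 15)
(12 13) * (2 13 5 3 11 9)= (2 13 12 5 3 11 9)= [0, 1, 13, 11, 4, 3, 6, 7, 8, 2, 10, 9, 5, 12]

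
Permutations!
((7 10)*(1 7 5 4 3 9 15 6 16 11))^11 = ((1 7 10 5 4 3 9 15 6 16 11))^11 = (16)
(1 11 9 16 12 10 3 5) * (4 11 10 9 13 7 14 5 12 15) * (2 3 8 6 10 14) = (1 14 5)(2 3 12 9 16 15 4 11 13 7)(6 10 8) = [0, 14, 3, 12, 11, 1, 10, 2, 6, 16, 8, 13, 9, 7, 5, 4, 15]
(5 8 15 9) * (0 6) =(0 6)(5 8 15 9) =[6, 1, 2, 3, 4, 8, 0, 7, 15, 5, 10, 11, 12, 13, 14, 9]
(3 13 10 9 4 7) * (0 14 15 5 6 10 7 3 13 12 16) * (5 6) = (0 14 15 6 10 9 4 3 12 16)(7 13) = [14, 1, 2, 12, 3, 5, 10, 13, 8, 4, 9, 11, 16, 7, 15, 6, 0]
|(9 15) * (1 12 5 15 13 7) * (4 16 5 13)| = |(1 12 13 7)(4 16 5 15 9)| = 20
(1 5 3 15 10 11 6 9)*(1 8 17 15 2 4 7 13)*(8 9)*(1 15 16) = (1 5 3 2 4 7 13 15 10 11 6 8 17 16) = [0, 5, 4, 2, 7, 3, 8, 13, 17, 9, 11, 6, 12, 15, 14, 10, 1, 16]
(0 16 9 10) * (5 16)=(0 5 16 9 10)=[5, 1, 2, 3, 4, 16, 6, 7, 8, 10, 0, 11, 12, 13, 14, 15, 9]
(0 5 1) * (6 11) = (0 5 1)(6 11) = [5, 0, 2, 3, 4, 1, 11, 7, 8, 9, 10, 6]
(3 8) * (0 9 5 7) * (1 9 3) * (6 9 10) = (0 3 8 1 10 6 9 5 7) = [3, 10, 2, 8, 4, 7, 9, 0, 1, 5, 6]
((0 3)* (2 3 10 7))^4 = ((0 10 7 2 3))^4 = (0 3 2 7 10)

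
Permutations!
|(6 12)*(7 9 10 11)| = |(6 12)(7 9 10 11)| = 4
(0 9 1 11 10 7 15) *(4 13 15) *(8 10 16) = (0 9 1 11 16 8 10 7 4 13 15) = [9, 11, 2, 3, 13, 5, 6, 4, 10, 1, 7, 16, 12, 15, 14, 0, 8]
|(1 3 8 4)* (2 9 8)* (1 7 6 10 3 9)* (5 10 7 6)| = 10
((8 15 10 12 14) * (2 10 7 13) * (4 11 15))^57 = (2 15 8 10 7 4 12 13 11 14)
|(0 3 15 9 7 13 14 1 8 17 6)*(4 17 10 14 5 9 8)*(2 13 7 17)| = |(0 3 15 8 10 14 1 4 2 13 5 9 17 6)| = 14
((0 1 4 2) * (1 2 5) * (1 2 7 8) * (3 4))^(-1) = ((0 7 8 1 3 4 5 2))^(-1) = (0 2 5 4 3 1 8 7)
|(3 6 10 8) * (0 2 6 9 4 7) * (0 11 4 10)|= |(0 2 6)(3 9 10 8)(4 7 11)|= 12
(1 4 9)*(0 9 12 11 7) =[9, 4, 2, 3, 12, 5, 6, 0, 8, 1, 10, 7, 11] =(0 9 1 4 12 11 7)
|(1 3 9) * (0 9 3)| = |(0 9 1)| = 3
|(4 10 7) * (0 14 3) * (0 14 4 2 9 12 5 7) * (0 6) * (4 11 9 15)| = |(0 11 9 12 5 7 2 15 4 10 6)(3 14)| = 22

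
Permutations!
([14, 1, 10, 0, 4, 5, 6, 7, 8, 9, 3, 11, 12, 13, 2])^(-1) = (0 3 10 2 14)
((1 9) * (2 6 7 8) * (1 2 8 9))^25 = ((2 6 7 9))^25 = (2 6 7 9)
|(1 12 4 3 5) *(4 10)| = |(1 12 10 4 3 5)| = 6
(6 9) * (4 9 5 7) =(4 9 6 5 7) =[0, 1, 2, 3, 9, 7, 5, 4, 8, 6]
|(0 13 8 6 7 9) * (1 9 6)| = |(0 13 8 1 9)(6 7)| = 10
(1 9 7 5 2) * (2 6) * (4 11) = (1 9 7 5 6 2)(4 11) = [0, 9, 1, 3, 11, 6, 2, 5, 8, 7, 10, 4]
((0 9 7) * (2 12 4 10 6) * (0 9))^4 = (2 6 10 4 12)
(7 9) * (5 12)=[0, 1, 2, 3, 4, 12, 6, 9, 8, 7, 10, 11, 5]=(5 12)(7 9)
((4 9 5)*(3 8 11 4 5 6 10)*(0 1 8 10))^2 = ((0 1 8 11 4 9 6)(3 10))^2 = (0 8 4 6 1 11 9)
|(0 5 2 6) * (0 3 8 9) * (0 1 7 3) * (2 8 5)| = |(0 2 6)(1 7 3 5 8 9)| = 6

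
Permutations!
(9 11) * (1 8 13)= [0, 8, 2, 3, 4, 5, 6, 7, 13, 11, 10, 9, 12, 1]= (1 8 13)(9 11)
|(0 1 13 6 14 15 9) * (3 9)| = 8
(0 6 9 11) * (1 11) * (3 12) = [6, 11, 2, 12, 4, 5, 9, 7, 8, 1, 10, 0, 3] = (0 6 9 1 11)(3 12)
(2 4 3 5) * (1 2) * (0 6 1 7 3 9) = (0 6 1 2 4 9)(3 5 7) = [6, 2, 4, 5, 9, 7, 1, 3, 8, 0]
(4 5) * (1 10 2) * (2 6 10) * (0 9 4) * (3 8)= [9, 2, 1, 8, 5, 0, 10, 7, 3, 4, 6]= (0 9 4 5)(1 2)(3 8)(6 10)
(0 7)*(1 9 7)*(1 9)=(0 9 7)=[9, 1, 2, 3, 4, 5, 6, 0, 8, 7]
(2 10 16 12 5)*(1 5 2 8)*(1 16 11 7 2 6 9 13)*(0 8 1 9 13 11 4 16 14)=(0 8 14)(1 5)(2 10 4 16 12 6 13 9 11 7)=[8, 5, 10, 3, 16, 1, 13, 2, 14, 11, 4, 7, 6, 9, 0, 15, 12]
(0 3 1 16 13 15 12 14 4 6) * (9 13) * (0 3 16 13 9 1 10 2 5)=(0 16 1 13 15 12 14 4 6 3 10 2 5)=[16, 13, 5, 10, 6, 0, 3, 7, 8, 9, 2, 11, 14, 15, 4, 12, 1]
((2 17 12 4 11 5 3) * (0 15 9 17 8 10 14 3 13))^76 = (0 12 13 17 5 9 11 15 4)(2 8 10 14 3)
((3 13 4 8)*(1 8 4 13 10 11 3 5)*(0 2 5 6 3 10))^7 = ((13)(0 2 5 1 8 6 3)(10 11))^7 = (13)(10 11)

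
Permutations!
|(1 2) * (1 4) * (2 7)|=4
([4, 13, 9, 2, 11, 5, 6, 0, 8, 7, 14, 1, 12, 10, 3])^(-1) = [7, 11, 3, 14, 0, 5, 6, 9, 8, 2, 13, 4, 12, 1, 10]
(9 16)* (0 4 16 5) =(0 4 16 9 5) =[4, 1, 2, 3, 16, 0, 6, 7, 8, 5, 10, 11, 12, 13, 14, 15, 9]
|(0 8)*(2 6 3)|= |(0 8)(2 6 3)|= 6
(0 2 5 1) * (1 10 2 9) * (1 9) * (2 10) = [1, 0, 5, 3, 4, 2, 6, 7, 8, 9, 10] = (10)(0 1)(2 5)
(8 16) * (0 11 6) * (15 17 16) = (0 11 6)(8 15 17 16) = [11, 1, 2, 3, 4, 5, 0, 7, 15, 9, 10, 6, 12, 13, 14, 17, 8, 16]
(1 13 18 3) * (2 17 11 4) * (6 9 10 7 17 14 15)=(1 13 18 3)(2 14 15 6 9 10 7 17 11 4)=[0, 13, 14, 1, 2, 5, 9, 17, 8, 10, 7, 4, 12, 18, 15, 6, 16, 11, 3]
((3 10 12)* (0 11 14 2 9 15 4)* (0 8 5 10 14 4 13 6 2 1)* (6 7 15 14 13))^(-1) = (0 1 14 9 2 6 15 7 13 3 12 10 5 8 4 11)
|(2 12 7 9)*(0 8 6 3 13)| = 20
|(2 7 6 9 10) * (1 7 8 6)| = |(1 7)(2 8 6 9 10)| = 10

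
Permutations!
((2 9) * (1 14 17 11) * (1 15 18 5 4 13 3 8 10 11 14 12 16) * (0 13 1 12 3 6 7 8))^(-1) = (0 3 1 4 5 18 15 11 10 8 7 6 13)(2 9)(12 16)(14 17)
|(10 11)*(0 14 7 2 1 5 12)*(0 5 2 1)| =|(0 14 7 1 2)(5 12)(10 11)| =10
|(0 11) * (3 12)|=2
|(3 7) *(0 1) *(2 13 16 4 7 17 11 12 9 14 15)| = 12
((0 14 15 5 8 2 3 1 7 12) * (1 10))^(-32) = ((0 14 15 5 8 2 3 10 1 7 12))^(-32) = (0 14 15 5 8 2 3 10 1 7 12)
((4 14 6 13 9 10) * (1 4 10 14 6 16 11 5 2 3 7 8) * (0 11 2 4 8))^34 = (0 3 16 9 6 5)(2 14 13 4 11 7)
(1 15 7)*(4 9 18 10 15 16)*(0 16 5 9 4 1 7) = (0 16 1 5 9 18 10 15) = [16, 5, 2, 3, 4, 9, 6, 7, 8, 18, 15, 11, 12, 13, 14, 0, 1, 17, 10]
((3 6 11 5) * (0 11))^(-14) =(0 11 5 3 6)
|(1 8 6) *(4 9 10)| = 3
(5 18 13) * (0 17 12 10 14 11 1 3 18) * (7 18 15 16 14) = (0 17 12 10 7 18 13 5)(1 3 15 16 14 11) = [17, 3, 2, 15, 4, 0, 6, 18, 8, 9, 7, 1, 10, 5, 11, 16, 14, 12, 13]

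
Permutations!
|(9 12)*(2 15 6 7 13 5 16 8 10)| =|(2 15 6 7 13 5 16 8 10)(9 12)| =18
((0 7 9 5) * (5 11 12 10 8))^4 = (0 12)(5 11)(7 10)(8 9)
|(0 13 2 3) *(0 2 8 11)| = 4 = |(0 13 8 11)(2 3)|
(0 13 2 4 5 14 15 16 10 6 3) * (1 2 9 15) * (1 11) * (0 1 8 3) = [13, 2, 4, 1, 5, 14, 0, 7, 3, 15, 6, 8, 12, 9, 11, 16, 10] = (0 13 9 15 16 10 6)(1 2 4 5 14 11 8 3)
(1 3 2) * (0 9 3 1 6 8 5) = (0 9 3 2 6 8 5) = [9, 1, 6, 2, 4, 0, 8, 7, 5, 3]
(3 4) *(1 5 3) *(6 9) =[0, 5, 2, 4, 1, 3, 9, 7, 8, 6] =(1 5 3 4)(6 9)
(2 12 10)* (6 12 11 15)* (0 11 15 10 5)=(0 11 10 2 15 6 12 5)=[11, 1, 15, 3, 4, 0, 12, 7, 8, 9, 2, 10, 5, 13, 14, 6]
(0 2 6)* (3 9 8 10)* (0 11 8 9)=(0 2 6 11 8 10 3)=[2, 1, 6, 0, 4, 5, 11, 7, 10, 9, 3, 8]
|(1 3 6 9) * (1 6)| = |(1 3)(6 9)| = 2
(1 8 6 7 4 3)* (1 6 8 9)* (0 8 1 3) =(0 8 1 9 3 6 7 4) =[8, 9, 2, 6, 0, 5, 7, 4, 1, 3]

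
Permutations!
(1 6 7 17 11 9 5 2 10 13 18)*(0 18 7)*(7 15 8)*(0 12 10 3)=[18, 6, 3, 0, 4, 2, 12, 17, 7, 5, 13, 9, 10, 15, 14, 8, 16, 11, 1]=(0 18 1 6 12 10 13 15 8 7 17 11 9 5 2 3)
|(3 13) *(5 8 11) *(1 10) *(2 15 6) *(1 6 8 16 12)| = 10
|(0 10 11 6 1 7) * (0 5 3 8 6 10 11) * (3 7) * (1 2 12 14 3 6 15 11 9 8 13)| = |(0 9 8 15 11 10)(1 6 2 12 14 3 13)(5 7)| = 42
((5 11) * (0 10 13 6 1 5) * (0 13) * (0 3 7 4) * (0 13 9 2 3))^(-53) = (0 10)(1 4 2 5 13 3 11 6 7 9)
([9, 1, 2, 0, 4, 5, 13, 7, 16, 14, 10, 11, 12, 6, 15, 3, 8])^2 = [14, 1, 2, 9, 4, 5, 6, 7, 8, 15, 10, 11, 12, 13, 3, 0, 16]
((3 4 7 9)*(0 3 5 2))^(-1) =(0 2 5 9 7 4 3)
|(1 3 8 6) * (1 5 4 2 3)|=|(2 3 8 6 5 4)|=6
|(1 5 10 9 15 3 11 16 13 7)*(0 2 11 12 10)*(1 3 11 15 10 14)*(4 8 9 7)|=|(0 2 15 11 16 13 4 8 9 10 7 3 12 14 1 5)|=16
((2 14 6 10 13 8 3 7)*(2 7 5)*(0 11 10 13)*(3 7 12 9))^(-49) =((0 11 10)(2 14 6 13 8 7 12 9 3 5))^(-49) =(0 10 11)(2 14 6 13 8 7 12 9 3 5)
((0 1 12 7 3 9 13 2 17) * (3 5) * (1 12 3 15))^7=(0 9 5 17 3 7 2 1 12 13 15)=((0 12 7 5 15 1 3 9 13 2 17))^7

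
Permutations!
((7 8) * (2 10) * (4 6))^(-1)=(2 10)(4 6)(7 8)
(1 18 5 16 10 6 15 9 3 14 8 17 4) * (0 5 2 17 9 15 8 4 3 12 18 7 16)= [5, 7, 17, 14, 1, 0, 8, 16, 9, 12, 6, 11, 18, 13, 4, 15, 10, 3, 2]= (0 5)(1 7 16 10 6 8 9 12 18 2 17 3 14 4)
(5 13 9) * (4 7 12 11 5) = [0, 1, 2, 3, 7, 13, 6, 12, 8, 4, 10, 5, 11, 9] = (4 7 12 11 5 13 9)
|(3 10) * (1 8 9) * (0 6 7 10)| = |(0 6 7 10 3)(1 8 9)| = 15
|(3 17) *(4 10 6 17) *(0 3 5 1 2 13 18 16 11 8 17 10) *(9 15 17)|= |(0 3 4)(1 2 13 18 16 11 8 9 15 17 5)(6 10)|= 66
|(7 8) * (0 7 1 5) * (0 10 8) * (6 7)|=|(0 6 7)(1 5 10 8)|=12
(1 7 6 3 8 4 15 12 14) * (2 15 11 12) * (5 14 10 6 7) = (1 5 14)(2 15)(3 8 4 11 12 10 6) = [0, 5, 15, 8, 11, 14, 3, 7, 4, 9, 6, 12, 10, 13, 1, 2]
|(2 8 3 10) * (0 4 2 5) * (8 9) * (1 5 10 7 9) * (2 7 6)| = |(10)(0 4 7 9 8 3 6 2 1 5)| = 10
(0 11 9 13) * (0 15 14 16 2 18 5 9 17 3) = (0 11 17 3)(2 18 5 9 13 15 14 16) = [11, 1, 18, 0, 4, 9, 6, 7, 8, 13, 10, 17, 12, 15, 16, 14, 2, 3, 5]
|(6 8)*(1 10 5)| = |(1 10 5)(6 8)| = 6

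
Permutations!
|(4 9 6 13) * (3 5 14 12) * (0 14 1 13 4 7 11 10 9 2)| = |(0 14 12 3 5 1 13 7 11 10 9 6 4 2)| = 14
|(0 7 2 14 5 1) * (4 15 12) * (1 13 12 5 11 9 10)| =40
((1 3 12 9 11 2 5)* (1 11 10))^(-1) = (1 10 9 12 3)(2 11 5)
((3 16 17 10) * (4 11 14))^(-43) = ((3 16 17 10)(4 11 14))^(-43) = (3 16 17 10)(4 14 11)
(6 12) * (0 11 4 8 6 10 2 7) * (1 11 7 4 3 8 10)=(0 7)(1 11 3 8 6 12)(2 4 10)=[7, 11, 4, 8, 10, 5, 12, 0, 6, 9, 2, 3, 1]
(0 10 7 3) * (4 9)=(0 10 7 3)(4 9)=[10, 1, 2, 0, 9, 5, 6, 3, 8, 4, 7]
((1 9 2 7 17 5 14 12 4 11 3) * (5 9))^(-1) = (1 3 11 4 12 14 5)(2 9 17 7)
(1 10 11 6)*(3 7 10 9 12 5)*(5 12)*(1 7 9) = (12)(3 9 5)(6 7 10 11) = [0, 1, 2, 9, 4, 3, 7, 10, 8, 5, 11, 6, 12]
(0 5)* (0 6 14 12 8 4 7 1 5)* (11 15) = (1 5 6 14 12 8 4 7)(11 15) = [0, 5, 2, 3, 7, 6, 14, 1, 4, 9, 10, 15, 8, 13, 12, 11]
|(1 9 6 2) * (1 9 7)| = |(1 7)(2 9 6)| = 6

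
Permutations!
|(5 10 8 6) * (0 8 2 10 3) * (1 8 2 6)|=6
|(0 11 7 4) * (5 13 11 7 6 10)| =15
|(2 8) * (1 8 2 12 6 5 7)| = 6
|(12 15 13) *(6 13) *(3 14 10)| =|(3 14 10)(6 13 12 15)| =12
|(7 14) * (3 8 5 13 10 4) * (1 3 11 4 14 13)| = |(1 3 8 5)(4 11)(7 13 10 14)| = 4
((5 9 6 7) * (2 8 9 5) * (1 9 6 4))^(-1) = (1 4 9)(2 7 6 8) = ((1 9 4)(2 8 6 7))^(-1)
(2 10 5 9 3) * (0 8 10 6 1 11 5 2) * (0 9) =[8, 11, 6, 9, 4, 0, 1, 7, 10, 3, 2, 5] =(0 8 10 2 6 1 11 5)(3 9)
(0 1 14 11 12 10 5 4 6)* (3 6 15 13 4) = (0 1 14 11 12 10 5 3 6)(4 15 13) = [1, 14, 2, 6, 15, 3, 0, 7, 8, 9, 5, 12, 10, 4, 11, 13]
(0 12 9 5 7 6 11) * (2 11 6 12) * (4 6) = (0 2 11)(4 6)(5 7 12 9) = [2, 1, 11, 3, 6, 7, 4, 12, 8, 5, 10, 0, 9]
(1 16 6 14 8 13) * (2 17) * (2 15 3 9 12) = (1 16 6 14 8 13)(2 17 15 3 9 12) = [0, 16, 17, 9, 4, 5, 14, 7, 13, 12, 10, 11, 2, 1, 8, 3, 6, 15]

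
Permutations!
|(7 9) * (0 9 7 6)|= 3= |(0 9 6)|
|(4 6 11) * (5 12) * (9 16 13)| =6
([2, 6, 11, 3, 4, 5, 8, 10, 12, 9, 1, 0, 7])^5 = [11, 10, 0, 3, 4, 5, 1, 12, 6, 9, 7, 2, 8]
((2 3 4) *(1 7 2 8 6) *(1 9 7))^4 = (2 6 3 9 4 7 8)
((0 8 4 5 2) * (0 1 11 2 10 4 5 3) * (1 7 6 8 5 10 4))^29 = ((0 5 4 3)(1 11 2 7 6 8 10))^29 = (0 5 4 3)(1 11 2 7 6 8 10)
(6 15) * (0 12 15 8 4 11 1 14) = (0 12 15 6 8 4 11 1 14) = [12, 14, 2, 3, 11, 5, 8, 7, 4, 9, 10, 1, 15, 13, 0, 6]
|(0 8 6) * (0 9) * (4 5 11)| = 12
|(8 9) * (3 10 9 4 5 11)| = 7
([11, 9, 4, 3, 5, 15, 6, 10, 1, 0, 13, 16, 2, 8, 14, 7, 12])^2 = [16, 0, 5, 3, 15, 7, 6, 13, 9, 11, 8, 12, 4, 1, 14, 10, 2]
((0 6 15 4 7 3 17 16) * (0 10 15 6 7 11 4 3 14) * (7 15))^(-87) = (0 15 3 17 16 10 7 14)(4 11)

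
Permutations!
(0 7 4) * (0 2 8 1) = (0 7 4 2 8 1) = [7, 0, 8, 3, 2, 5, 6, 4, 1]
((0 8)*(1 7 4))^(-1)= ((0 8)(1 7 4))^(-1)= (0 8)(1 4 7)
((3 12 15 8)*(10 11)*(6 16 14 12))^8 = ((3 6 16 14 12 15 8)(10 11))^8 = (3 6 16 14 12 15 8)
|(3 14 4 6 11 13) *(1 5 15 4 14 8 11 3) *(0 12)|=18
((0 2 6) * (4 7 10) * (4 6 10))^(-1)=(0 6 10 2)(4 7)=((0 2 10 6)(4 7))^(-1)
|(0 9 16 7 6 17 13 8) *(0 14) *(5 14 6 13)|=|(0 9 16 7 13 8 6 17 5 14)|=10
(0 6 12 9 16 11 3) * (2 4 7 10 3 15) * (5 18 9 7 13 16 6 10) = (0 10 3)(2 4 13 16 11 15)(5 18 9 6 12 7) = [10, 1, 4, 0, 13, 18, 12, 5, 8, 6, 3, 15, 7, 16, 14, 2, 11, 17, 9]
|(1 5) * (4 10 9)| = |(1 5)(4 10 9)| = 6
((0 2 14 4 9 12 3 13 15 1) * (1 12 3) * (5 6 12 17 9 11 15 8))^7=((0 2 14 4 11 15 17 9 3 13 8 5 6 12 1))^7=(0 9 1 17 12 15 6 11 5 4 8 14 13 2 3)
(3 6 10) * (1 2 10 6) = (1 2 10 3) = [0, 2, 10, 1, 4, 5, 6, 7, 8, 9, 3]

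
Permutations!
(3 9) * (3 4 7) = (3 9 4 7) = [0, 1, 2, 9, 7, 5, 6, 3, 8, 4]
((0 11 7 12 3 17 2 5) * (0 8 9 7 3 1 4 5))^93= (0 17 11 2 3)(1 5 9 12 4 8 7)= ((0 11 3 17 2)(1 4 5 8 9 7 12))^93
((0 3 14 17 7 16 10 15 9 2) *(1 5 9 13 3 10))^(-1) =(0 2 9 5 1 16 7 17 14 3 13 15 10)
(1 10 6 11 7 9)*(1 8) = (1 10 6 11 7 9 8) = [0, 10, 2, 3, 4, 5, 11, 9, 1, 8, 6, 7]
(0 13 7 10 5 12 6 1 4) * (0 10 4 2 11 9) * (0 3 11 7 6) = [13, 2, 7, 11, 10, 12, 1, 4, 8, 3, 5, 9, 0, 6] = (0 13 6 1 2 7 4 10 5 12)(3 11 9)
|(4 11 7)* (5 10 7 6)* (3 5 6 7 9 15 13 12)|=|(3 5 10 9 15 13 12)(4 11 7)|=21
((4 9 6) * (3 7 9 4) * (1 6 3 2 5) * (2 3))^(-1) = ((1 6 3 7 9 2 5))^(-1) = (1 5 2 9 7 3 6)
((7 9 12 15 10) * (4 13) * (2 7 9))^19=(2 7)(4 13)(9 10 15 12)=((2 7)(4 13)(9 12 15 10))^19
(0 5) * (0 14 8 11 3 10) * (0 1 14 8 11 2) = (0 5 8 2)(1 14 11 3 10) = [5, 14, 0, 10, 4, 8, 6, 7, 2, 9, 1, 3, 12, 13, 11]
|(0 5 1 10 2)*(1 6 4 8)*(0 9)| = 9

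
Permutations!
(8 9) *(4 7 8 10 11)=(4 7 8 9 10 11)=[0, 1, 2, 3, 7, 5, 6, 8, 9, 10, 11, 4]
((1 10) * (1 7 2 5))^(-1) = ((1 10 7 2 5))^(-1) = (1 5 2 7 10)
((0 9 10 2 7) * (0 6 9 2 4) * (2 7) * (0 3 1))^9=((0 7 6 9 10 4 3 1))^9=(0 7 6 9 10 4 3 1)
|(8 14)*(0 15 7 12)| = |(0 15 7 12)(8 14)| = 4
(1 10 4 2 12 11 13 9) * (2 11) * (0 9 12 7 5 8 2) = (0 9 1 10 4 11 13 12)(2 7 5 8) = [9, 10, 7, 3, 11, 8, 6, 5, 2, 1, 4, 13, 0, 12]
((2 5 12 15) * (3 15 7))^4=(2 3 12)(5 15 7)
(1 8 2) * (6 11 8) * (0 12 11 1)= (0 12 11 8 2)(1 6)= [12, 6, 0, 3, 4, 5, 1, 7, 2, 9, 10, 8, 11]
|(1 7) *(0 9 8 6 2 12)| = 6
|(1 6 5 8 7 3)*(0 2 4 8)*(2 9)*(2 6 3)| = 4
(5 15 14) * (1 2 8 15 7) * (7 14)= [0, 2, 8, 3, 4, 14, 6, 1, 15, 9, 10, 11, 12, 13, 5, 7]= (1 2 8 15 7)(5 14)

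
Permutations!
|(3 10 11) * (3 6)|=4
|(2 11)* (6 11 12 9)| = 5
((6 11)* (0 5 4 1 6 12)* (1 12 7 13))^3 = (0 12 4 5)(1 7 6 13 11)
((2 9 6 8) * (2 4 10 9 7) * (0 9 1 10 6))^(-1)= ((0 9)(1 10)(2 7)(4 6 8))^(-1)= (0 9)(1 10)(2 7)(4 8 6)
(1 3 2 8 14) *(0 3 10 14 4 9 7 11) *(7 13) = (0 3 2 8 4 9 13 7 11)(1 10 14) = [3, 10, 8, 2, 9, 5, 6, 11, 4, 13, 14, 0, 12, 7, 1]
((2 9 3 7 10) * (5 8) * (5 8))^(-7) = (2 7 9 10 3) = ((2 9 3 7 10))^(-7)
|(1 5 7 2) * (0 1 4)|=|(0 1 5 7 2 4)|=6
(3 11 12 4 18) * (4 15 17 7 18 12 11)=[0, 1, 2, 4, 12, 5, 6, 18, 8, 9, 10, 11, 15, 13, 14, 17, 16, 7, 3]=(3 4 12 15 17 7 18)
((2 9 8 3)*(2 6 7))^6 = ((2 9 8 3 6 7))^6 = (9)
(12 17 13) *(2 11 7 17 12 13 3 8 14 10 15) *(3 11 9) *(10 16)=(2 9 3 8 14 16 10 15)(7 17 11)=[0, 1, 9, 8, 4, 5, 6, 17, 14, 3, 15, 7, 12, 13, 16, 2, 10, 11]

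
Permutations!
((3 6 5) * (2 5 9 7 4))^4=(2 9 5 7 3 4 6)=((2 5 3 6 9 7 4))^4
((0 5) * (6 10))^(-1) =((0 5)(6 10))^(-1) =(0 5)(6 10)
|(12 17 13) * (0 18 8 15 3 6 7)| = 21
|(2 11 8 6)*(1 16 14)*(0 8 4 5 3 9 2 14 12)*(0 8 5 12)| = |(0 5 3 9 2 11 4 12 8 6 14 1 16)| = 13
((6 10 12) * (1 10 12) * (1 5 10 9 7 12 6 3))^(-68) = ((1 9 7 12 3)(5 10))^(-68) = (1 7 3 9 12)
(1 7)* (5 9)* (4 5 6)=[0, 7, 2, 3, 5, 9, 4, 1, 8, 6]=(1 7)(4 5 9 6)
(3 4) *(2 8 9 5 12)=(2 8 9 5 12)(3 4)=[0, 1, 8, 4, 3, 12, 6, 7, 9, 5, 10, 11, 2]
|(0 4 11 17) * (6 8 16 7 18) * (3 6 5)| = 28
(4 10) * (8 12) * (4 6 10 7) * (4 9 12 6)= (4 7 9 12 8 6 10)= [0, 1, 2, 3, 7, 5, 10, 9, 6, 12, 4, 11, 8]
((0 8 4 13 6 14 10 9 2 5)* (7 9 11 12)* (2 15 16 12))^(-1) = ((0 8 4 13 6 14 10 11 2 5)(7 9 15 16 12))^(-1) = (0 5 2 11 10 14 6 13 4 8)(7 12 16 15 9)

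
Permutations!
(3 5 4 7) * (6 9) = [0, 1, 2, 5, 7, 4, 9, 3, 8, 6] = (3 5 4 7)(6 9)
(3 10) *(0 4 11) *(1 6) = [4, 6, 2, 10, 11, 5, 1, 7, 8, 9, 3, 0] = (0 4 11)(1 6)(3 10)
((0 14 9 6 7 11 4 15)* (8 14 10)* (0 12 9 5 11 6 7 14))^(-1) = (0 8 10)(4 11 5 14 6 7 9 12 15)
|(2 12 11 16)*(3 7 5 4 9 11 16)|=6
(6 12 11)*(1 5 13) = [0, 5, 2, 3, 4, 13, 12, 7, 8, 9, 10, 6, 11, 1] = (1 5 13)(6 12 11)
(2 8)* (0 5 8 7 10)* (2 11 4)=(0 5 8 11 4 2 7 10)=[5, 1, 7, 3, 2, 8, 6, 10, 11, 9, 0, 4]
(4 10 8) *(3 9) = (3 9)(4 10 8) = [0, 1, 2, 9, 10, 5, 6, 7, 4, 3, 8]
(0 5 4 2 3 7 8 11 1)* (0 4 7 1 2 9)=[5, 4, 3, 1, 9, 7, 6, 8, 11, 0, 10, 2]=(0 5 7 8 11 2 3 1 4 9)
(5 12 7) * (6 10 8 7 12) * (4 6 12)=(4 6 10 8 7 5 12)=[0, 1, 2, 3, 6, 12, 10, 5, 7, 9, 8, 11, 4]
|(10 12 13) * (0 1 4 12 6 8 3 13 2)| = |(0 1 4 12 2)(3 13 10 6 8)| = 5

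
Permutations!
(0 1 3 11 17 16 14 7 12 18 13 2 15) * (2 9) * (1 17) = (0 17 16 14 7 12 18 13 9 2 15)(1 3 11) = [17, 3, 15, 11, 4, 5, 6, 12, 8, 2, 10, 1, 18, 9, 7, 0, 14, 16, 13]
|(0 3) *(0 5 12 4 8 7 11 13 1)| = |(0 3 5 12 4 8 7 11 13 1)| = 10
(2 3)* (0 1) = [1, 0, 3, 2] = (0 1)(2 3)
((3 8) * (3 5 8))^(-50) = ((5 8))^(-50) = (8)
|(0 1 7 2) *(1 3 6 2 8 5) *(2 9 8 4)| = |(0 3 6 9 8 5 1 7 4 2)| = 10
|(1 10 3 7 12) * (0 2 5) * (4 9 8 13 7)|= 9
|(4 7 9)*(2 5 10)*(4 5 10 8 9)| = |(2 10)(4 7)(5 8 9)| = 6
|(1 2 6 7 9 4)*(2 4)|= |(1 4)(2 6 7 9)|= 4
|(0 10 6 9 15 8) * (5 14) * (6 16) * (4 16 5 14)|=9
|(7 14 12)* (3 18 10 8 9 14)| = 8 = |(3 18 10 8 9 14 12 7)|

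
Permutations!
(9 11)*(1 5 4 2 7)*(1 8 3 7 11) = [0, 5, 11, 7, 2, 4, 6, 8, 3, 1, 10, 9] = (1 5 4 2 11 9)(3 7 8)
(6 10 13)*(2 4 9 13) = (2 4 9 13 6 10) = [0, 1, 4, 3, 9, 5, 10, 7, 8, 13, 2, 11, 12, 6]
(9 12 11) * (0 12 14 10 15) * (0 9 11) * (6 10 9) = [12, 1, 2, 3, 4, 5, 10, 7, 8, 14, 15, 11, 0, 13, 9, 6] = (0 12)(6 10 15)(9 14)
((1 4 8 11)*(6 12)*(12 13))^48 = (13)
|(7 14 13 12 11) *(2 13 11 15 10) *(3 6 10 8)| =24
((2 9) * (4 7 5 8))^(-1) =(2 9)(4 8 5 7)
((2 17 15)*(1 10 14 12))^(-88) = (2 15 17)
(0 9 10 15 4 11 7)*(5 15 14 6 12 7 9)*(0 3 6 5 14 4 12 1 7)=(0 14 5 15 12)(1 7 3 6)(4 11 9 10)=[14, 7, 2, 6, 11, 15, 1, 3, 8, 10, 4, 9, 0, 13, 5, 12]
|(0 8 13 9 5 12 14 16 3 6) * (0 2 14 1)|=35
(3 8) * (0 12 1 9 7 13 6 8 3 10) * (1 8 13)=(0 12 8 10)(1 9 7)(6 13)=[12, 9, 2, 3, 4, 5, 13, 1, 10, 7, 0, 11, 8, 6]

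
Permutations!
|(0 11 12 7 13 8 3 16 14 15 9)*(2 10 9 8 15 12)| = 40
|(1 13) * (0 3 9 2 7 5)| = 6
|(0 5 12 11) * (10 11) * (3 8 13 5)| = 8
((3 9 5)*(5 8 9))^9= (3 5)(8 9)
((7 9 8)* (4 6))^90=(9)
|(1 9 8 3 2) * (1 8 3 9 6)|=4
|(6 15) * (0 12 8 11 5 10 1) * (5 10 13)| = 6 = |(0 12 8 11 10 1)(5 13)(6 15)|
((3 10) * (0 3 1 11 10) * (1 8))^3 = (0 3)(1 8 10 11)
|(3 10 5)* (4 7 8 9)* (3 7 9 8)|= 4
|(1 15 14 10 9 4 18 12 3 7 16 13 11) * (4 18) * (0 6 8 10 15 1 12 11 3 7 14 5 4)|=16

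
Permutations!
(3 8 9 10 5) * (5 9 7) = (3 8 7 5)(9 10) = [0, 1, 2, 8, 4, 3, 6, 5, 7, 10, 9]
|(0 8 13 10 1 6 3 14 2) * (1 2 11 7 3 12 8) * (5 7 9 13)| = 14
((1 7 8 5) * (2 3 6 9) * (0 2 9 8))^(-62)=(9)(0 3 8 1)(2 6 5 7)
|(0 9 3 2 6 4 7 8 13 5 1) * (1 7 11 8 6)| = |(0 9 3 2 1)(4 11 8 13 5 7 6)| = 35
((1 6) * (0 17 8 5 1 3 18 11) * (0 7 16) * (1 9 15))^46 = ((0 17 8 5 9 15 1 6 3 18 11 7 16))^46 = (0 6 17 3 8 18 5 11 9 7 15 16 1)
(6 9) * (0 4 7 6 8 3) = [4, 1, 2, 0, 7, 5, 9, 6, 3, 8] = (0 4 7 6 9 8 3)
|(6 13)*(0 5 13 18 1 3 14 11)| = |(0 5 13 6 18 1 3 14 11)| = 9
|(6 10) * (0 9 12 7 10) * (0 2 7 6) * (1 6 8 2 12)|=9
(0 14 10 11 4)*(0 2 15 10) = (0 14)(2 15 10 11 4) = [14, 1, 15, 3, 2, 5, 6, 7, 8, 9, 11, 4, 12, 13, 0, 10]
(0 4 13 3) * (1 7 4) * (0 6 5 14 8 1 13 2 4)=[13, 7, 4, 6, 2, 14, 5, 0, 1, 9, 10, 11, 12, 3, 8]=(0 13 3 6 5 14 8 1 7)(2 4)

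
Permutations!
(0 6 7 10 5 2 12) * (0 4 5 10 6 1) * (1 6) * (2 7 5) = (0 6 5 7 1)(2 12 4) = [6, 0, 12, 3, 2, 7, 5, 1, 8, 9, 10, 11, 4]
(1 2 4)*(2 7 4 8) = (1 7 4)(2 8) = [0, 7, 8, 3, 1, 5, 6, 4, 2]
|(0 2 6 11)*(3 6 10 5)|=7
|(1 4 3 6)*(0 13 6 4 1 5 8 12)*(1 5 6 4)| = 8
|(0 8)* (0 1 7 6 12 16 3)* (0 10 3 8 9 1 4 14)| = |(0 9 1 7 6 12 16 8 4 14)(3 10)| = 10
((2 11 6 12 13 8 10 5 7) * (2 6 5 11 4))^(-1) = (2 4)(5 11 10 8 13 12 6 7)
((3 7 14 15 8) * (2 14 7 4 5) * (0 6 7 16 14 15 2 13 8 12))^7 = (0 12 15 2 14 16 7 6)(3 5 8 4 13)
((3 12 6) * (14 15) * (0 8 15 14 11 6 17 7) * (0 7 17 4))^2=((17)(0 8 15 11 6 3 12 4))^2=(17)(0 15 6 12)(3 4 8 11)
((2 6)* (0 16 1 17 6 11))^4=(0 6 16 2 1 11 17)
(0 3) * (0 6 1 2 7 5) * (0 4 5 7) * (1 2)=(7)(0 3 6 2)(4 5)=[3, 1, 0, 6, 5, 4, 2, 7]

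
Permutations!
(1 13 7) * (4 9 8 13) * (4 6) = (1 6 4 9 8 13 7) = [0, 6, 2, 3, 9, 5, 4, 1, 13, 8, 10, 11, 12, 7]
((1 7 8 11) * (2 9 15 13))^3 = ((1 7 8 11)(2 9 15 13))^3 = (1 11 8 7)(2 13 15 9)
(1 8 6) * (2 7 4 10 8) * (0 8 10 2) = [8, 0, 7, 3, 2, 5, 1, 4, 6, 9, 10] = (10)(0 8 6 1)(2 7 4)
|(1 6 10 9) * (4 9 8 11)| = |(1 6 10 8 11 4 9)| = 7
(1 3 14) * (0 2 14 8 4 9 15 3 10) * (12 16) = (0 2 14 1 10)(3 8 4 9 15)(12 16) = [2, 10, 14, 8, 9, 5, 6, 7, 4, 15, 0, 11, 16, 13, 1, 3, 12]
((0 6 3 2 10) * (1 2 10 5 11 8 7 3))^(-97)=((0 6 1 2 5 11 8 7 3 10))^(-97)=(0 2 8 10 1 11 3 6 5 7)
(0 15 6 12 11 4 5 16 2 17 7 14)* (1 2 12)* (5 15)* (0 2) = (0 5 16 12 11 4 15 6 1)(2 17 7 14) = [5, 0, 17, 3, 15, 16, 1, 14, 8, 9, 10, 4, 11, 13, 2, 6, 12, 7]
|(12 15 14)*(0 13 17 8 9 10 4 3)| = 24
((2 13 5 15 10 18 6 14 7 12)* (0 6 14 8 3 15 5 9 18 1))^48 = (0 1 10 15 3 8 6)(2 12 7 14 18 9 13)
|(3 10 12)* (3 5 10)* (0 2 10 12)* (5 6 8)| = |(0 2 10)(5 12 6 8)| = 12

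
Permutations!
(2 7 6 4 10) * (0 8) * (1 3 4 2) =(0 8)(1 3 4 10)(2 7 6) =[8, 3, 7, 4, 10, 5, 2, 6, 0, 9, 1]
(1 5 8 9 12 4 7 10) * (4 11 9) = (1 5 8 4 7 10)(9 12 11) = [0, 5, 2, 3, 7, 8, 6, 10, 4, 12, 1, 9, 11]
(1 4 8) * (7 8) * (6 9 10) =(1 4 7 8)(6 9 10) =[0, 4, 2, 3, 7, 5, 9, 8, 1, 10, 6]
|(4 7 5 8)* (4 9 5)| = 6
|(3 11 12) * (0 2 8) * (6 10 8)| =|(0 2 6 10 8)(3 11 12)| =15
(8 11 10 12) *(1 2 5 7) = (1 2 5 7)(8 11 10 12) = [0, 2, 5, 3, 4, 7, 6, 1, 11, 9, 12, 10, 8]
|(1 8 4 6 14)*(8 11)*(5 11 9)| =8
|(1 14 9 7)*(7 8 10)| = |(1 14 9 8 10 7)| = 6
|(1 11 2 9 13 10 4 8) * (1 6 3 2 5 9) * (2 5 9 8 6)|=11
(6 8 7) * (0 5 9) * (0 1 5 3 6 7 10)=(0 3 6 8 10)(1 5 9)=[3, 5, 2, 6, 4, 9, 8, 7, 10, 1, 0]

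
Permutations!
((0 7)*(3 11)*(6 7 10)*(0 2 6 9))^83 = (0 9 10)(2 7 6)(3 11)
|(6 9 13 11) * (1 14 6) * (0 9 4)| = 8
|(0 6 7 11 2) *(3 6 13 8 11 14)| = 20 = |(0 13 8 11 2)(3 6 7 14)|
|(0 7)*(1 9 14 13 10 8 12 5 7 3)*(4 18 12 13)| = |(0 3 1 9 14 4 18 12 5 7)(8 13 10)| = 30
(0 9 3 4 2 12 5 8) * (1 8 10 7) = [9, 8, 12, 4, 2, 10, 6, 1, 0, 3, 7, 11, 5] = (0 9 3 4 2 12 5 10 7 1 8)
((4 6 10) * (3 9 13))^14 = ((3 9 13)(4 6 10))^14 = (3 13 9)(4 10 6)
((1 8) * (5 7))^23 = (1 8)(5 7)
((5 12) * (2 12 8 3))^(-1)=(2 3 8 5 12)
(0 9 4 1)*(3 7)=(0 9 4 1)(3 7)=[9, 0, 2, 7, 1, 5, 6, 3, 8, 4]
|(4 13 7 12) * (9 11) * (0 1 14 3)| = |(0 1 14 3)(4 13 7 12)(9 11)| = 4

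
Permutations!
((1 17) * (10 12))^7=(1 17)(10 12)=((1 17)(10 12))^7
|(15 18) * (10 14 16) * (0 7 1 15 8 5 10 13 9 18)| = 8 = |(0 7 1 15)(5 10 14 16 13 9 18 8)|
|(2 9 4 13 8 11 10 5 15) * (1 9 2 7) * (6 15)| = 11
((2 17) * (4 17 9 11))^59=(2 17 4 11 9)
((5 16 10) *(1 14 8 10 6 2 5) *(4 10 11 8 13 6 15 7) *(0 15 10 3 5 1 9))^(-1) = ((0 15 7 4 3 5 16 10 9)(1 14 13 6 2)(8 11))^(-1) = (0 9 10 16 5 3 4 7 15)(1 2 6 13 14)(8 11)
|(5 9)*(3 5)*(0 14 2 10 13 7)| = 6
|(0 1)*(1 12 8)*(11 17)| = |(0 12 8 1)(11 17)| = 4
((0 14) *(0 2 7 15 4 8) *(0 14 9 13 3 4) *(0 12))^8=(0 7 8 13 12 2 4 9 15 14 3)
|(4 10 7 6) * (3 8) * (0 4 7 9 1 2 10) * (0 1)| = |(0 4 1 2 10 9)(3 8)(6 7)| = 6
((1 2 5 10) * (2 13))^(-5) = (13)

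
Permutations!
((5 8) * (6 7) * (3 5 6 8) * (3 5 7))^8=((3 7 8 6))^8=(8)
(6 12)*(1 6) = [0, 6, 2, 3, 4, 5, 12, 7, 8, 9, 10, 11, 1] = (1 6 12)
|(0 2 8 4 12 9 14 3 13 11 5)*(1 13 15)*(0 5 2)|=|(1 13 11 2 8 4 12 9 14 3 15)|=11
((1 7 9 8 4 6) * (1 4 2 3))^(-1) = ((1 7 9 8 2 3)(4 6))^(-1) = (1 3 2 8 9 7)(4 6)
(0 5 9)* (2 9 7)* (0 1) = (0 5 7 2 9 1) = [5, 0, 9, 3, 4, 7, 6, 2, 8, 1]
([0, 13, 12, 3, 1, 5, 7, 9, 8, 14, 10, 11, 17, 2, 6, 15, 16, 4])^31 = (1 13 2 12 17 4)(6 14 9 7)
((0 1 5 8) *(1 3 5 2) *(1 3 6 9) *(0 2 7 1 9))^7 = (9)(0 6)(1 7)(2 8 5 3)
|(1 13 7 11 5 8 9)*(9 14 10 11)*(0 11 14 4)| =|(0 11 5 8 4)(1 13 7 9)(10 14)| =20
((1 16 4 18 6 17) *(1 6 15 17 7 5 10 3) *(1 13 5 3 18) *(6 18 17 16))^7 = ((1 6 7 3 13 5 10 17 18 15 16 4))^7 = (1 17 7 15 13 4 10 6 18 3 16 5)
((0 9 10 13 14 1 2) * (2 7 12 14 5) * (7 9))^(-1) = ((0 7 12 14 1 9 10 13 5 2))^(-1) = (0 2 5 13 10 9 1 14 12 7)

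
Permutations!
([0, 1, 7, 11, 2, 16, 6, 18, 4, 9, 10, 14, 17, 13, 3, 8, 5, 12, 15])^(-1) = (2 4 8 15 18 7)(3 14 11)(5 16)(12 17)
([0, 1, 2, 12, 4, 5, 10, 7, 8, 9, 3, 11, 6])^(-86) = (3 6)(10 12)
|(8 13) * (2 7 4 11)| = |(2 7 4 11)(8 13)| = 4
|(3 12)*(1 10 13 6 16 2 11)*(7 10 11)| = 6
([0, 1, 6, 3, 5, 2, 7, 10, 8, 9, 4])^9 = [0, 1, 10, 3, 6, 7, 4, 5, 8, 9, 2]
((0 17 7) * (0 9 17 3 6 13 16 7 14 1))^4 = (0 16 14 6 9)(1 13 17 3 7)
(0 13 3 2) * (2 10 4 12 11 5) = (0 13 3 10 4 12 11 5 2) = [13, 1, 0, 10, 12, 2, 6, 7, 8, 9, 4, 5, 11, 3]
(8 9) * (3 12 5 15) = [0, 1, 2, 12, 4, 15, 6, 7, 9, 8, 10, 11, 5, 13, 14, 3] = (3 12 5 15)(8 9)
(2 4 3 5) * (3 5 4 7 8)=(2 7 8 3 4 5)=[0, 1, 7, 4, 5, 2, 6, 8, 3]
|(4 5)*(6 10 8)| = |(4 5)(6 10 8)| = 6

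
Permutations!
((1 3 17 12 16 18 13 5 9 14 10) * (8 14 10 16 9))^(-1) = (1 10 9 12 17 3)(5 13 18 16 14 8) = ((1 3 17 12 9 10)(5 8 14 16 18 13))^(-1)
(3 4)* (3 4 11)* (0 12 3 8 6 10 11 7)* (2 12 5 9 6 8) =(0 5 9 6 10 11 2 12 3 7) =[5, 1, 12, 7, 4, 9, 10, 0, 8, 6, 11, 2, 3]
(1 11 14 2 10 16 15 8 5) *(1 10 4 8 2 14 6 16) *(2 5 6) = (1 11 2 4 8 6 16 15 5 10) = [0, 11, 4, 3, 8, 10, 16, 7, 6, 9, 1, 2, 12, 13, 14, 5, 15]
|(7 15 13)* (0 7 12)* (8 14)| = |(0 7 15 13 12)(8 14)| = 10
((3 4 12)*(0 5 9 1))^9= (12)(0 5 9 1)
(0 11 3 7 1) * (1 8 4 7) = [11, 0, 2, 1, 7, 5, 6, 8, 4, 9, 10, 3] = (0 11 3 1)(4 7 8)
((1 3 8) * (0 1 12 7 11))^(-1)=((0 1 3 8 12 7 11))^(-1)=(0 11 7 12 8 3 1)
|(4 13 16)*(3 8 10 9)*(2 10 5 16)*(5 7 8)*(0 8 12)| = |(0 8 7 12)(2 10 9 3 5 16 4 13)| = 8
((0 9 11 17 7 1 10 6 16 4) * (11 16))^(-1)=((0 9 16 4)(1 10 6 11 17 7))^(-1)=(0 4 16 9)(1 7 17 11 6 10)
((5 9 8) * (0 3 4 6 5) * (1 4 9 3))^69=(0 3 4 8 5 1 9 6)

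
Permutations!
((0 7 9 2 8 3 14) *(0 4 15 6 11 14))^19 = (0 7 9 2 8 3)(4 14 11 6 15)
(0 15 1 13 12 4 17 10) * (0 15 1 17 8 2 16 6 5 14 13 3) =(0 1 3)(2 16 6 5 14 13 12 4 8)(10 15 17) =[1, 3, 16, 0, 8, 14, 5, 7, 2, 9, 15, 11, 4, 12, 13, 17, 6, 10]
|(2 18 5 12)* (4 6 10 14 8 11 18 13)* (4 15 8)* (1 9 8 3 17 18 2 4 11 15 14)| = |(1 9 8 15 3 17 18 5 12 4 6 10)(2 13 14 11)| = 12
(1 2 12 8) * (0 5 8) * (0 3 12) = (0 5 8 1 2)(3 12) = [5, 2, 0, 12, 4, 8, 6, 7, 1, 9, 10, 11, 3]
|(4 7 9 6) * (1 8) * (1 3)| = |(1 8 3)(4 7 9 6)| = 12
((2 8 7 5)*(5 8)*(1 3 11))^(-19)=(1 11 3)(2 5)(7 8)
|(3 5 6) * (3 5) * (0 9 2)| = |(0 9 2)(5 6)| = 6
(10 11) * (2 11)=(2 11 10)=[0, 1, 11, 3, 4, 5, 6, 7, 8, 9, 2, 10]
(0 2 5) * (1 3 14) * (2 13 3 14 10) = (0 13 3 10 2 5)(1 14) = [13, 14, 5, 10, 4, 0, 6, 7, 8, 9, 2, 11, 12, 3, 1]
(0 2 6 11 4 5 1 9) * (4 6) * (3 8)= [2, 9, 4, 8, 5, 1, 11, 7, 3, 0, 10, 6]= (0 2 4 5 1 9)(3 8)(6 11)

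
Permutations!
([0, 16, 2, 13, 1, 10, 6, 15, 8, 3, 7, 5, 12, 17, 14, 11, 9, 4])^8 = (1 16 9 3 13 17 4)(5 15 10 11 7)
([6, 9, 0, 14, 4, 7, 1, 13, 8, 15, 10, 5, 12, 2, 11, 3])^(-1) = (0 2 13 7 5 11 14 3 15 9 1 6)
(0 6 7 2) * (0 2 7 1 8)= [6, 8, 2, 3, 4, 5, 1, 7, 0]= (0 6 1 8)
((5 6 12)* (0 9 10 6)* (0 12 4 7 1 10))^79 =(0 9)(1 7 4 6 10)(5 12)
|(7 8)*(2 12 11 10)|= 4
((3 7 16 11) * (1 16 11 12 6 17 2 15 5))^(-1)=((1 16 12 6 17 2 15 5)(3 7 11))^(-1)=(1 5 15 2 17 6 12 16)(3 11 7)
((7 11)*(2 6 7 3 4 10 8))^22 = (2 10 3 7)(4 11 6 8)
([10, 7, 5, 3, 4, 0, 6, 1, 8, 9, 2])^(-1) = (0 5 2 10)(1 7)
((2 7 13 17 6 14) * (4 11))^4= (2 6 13)(7 14 17)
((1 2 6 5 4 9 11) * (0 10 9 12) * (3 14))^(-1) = (0 12 4 5 6 2 1 11 9 10)(3 14)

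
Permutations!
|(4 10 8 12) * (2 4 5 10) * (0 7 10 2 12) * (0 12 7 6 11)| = |(0 6 11)(2 4 7 10 8 12 5)| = 21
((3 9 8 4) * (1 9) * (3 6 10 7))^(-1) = ((1 9 8 4 6 10 7 3))^(-1) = (1 3 7 10 6 4 8 9)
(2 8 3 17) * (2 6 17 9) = (2 8 3 9)(6 17) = [0, 1, 8, 9, 4, 5, 17, 7, 3, 2, 10, 11, 12, 13, 14, 15, 16, 6]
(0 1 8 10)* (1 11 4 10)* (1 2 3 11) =(0 1 8 2 3 11 4 10) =[1, 8, 3, 11, 10, 5, 6, 7, 2, 9, 0, 4]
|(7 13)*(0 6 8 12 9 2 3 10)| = |(0 6 8 12 9 2 3 10)(7 13)| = 8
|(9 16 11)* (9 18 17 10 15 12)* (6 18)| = |(6 18 17 10 15 12 9 16 11)| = 9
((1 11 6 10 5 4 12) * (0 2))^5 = (0 2)(1 4 10 11 12 5 6)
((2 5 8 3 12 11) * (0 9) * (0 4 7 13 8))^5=((0 9 4 7 13 8 3 12 11 2 5))^5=(0 8 5 13 2 7 11 4 12 9 3)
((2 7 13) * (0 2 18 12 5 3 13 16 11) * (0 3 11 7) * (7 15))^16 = (3 5 18)(7 16 15)(11 12 13)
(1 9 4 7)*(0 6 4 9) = (9)(0 6 4 7 1) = [6, 0, 2, 3, 7, 5, 4, 1, 8, 9]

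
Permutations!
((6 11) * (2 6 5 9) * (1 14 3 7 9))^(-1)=(1 5 11 6 2 9 7 3 14)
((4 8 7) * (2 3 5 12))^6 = ((2 3 5 12)(4 8 7))^6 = (2 5)(3 12)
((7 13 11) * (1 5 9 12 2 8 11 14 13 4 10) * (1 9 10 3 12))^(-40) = ((1 5 10 9)(2 8 11 7 4 3 12)(13 14))^(-40) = (14)(2 11 4 12 8 7 3)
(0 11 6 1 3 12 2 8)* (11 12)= (0 12 2 8)(1 3 11 6)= [12, 3, 8, 11, 4, 5, 1, 7, 0, 9, 10, 6, 2]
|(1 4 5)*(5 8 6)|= 5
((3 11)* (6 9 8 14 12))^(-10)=((3 11)(6 9 8 14 12))^(-10)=(14)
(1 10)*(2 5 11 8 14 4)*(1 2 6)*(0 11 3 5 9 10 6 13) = (0 11 8 14 4 13)(1 6)(2 9 10)(3 5) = [11, 6, 9, 5, 13, 3, 1, 7, 14, 10, 2, 8, 12, 0, 4]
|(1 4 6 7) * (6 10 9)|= |(1 4 10 9 6 7)|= 6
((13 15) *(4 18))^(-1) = (4 18)(13 15)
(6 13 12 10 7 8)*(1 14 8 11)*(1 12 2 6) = [0, 14, 6, 3, 4, 5, 13, 11, 1, 9, 7, 12, 10, 2, 8] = (1 14 8)(2 6 13)(7 11 12 10)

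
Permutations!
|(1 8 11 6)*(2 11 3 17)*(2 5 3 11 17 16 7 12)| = |(1 8 11 6)(2 17 5 3 16 7 12)| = 28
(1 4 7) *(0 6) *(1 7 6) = (7)(0 1 4 6) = [1, 4, 2, 3, 6, 5, 0, 7]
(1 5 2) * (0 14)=(0 14)(1 5 2)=[14, 5, 1, 3, 4, 2, 6, 7, 8, 9, 10, 11, 12, 13, 0]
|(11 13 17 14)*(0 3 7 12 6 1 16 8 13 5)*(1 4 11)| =24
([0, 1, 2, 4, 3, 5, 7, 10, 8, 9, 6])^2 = (6 10 7)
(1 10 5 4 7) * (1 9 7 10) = (4 10 5)(7 9) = [0, 1, 2, 3, 10, 4, 6, 9, 8, 7, 5]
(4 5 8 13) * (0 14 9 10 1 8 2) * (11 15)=(0 14 9 10 1 8 13 4 5 2)(11 15)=[14, 8, 0, 3, 5, 2, 6, 7, 13, 10, 1, 15, 12, 4, 9, 11]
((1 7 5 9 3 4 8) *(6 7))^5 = ((1 6 7 5 9 3 4 8))^5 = (1 3 7 8 9 6 4 5)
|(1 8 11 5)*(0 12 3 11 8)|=6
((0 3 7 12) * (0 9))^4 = (0 9 12 7 3)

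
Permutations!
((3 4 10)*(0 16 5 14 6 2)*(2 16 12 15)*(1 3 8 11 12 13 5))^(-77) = ((0 13 5 14 6 16 1 3 4 10 8 11 12 15 2))^(-77) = (0 15 11 10 3 16 14 13 2 12 8 4 1 6 5)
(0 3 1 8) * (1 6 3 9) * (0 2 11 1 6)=(0 9 6 3)(1 8 2 11)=[9, 8, 11, 0, 4, 5, 3, 7, 2, 6, 10, 1]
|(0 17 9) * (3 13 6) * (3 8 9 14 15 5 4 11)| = |(0 17 14 15 5 4 11 3 13 6 8 9)| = 12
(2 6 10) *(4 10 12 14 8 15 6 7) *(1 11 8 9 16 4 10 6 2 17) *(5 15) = (1 11 8 5 15 2 7 10 17)(4 6 12 14 9 16) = [0, 11, 7, 3, 6, 15, 12, 10, 5, 16, 17, 8, 14, 13, 9, 2, 4, 1]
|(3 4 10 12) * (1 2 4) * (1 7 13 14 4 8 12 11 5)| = |(1 2 8 12 3 7 13 14 4 10 11 5)| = 12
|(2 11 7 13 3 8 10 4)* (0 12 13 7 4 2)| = 9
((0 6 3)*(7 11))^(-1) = (0 3 6)(7 11)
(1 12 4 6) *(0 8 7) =(0 8 7)(1 12 4 6) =[8, 12, 2, 3, 6, 5, 1, 0, 7, 9, 10, 11, 4]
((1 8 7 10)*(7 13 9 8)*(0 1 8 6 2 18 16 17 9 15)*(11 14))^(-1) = ((0 1 7 10 8 13 15)(2 18 16 17 9 6)(11 14))^(-1) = (0 15 13 8 10 7 1)(2 6 9 17 16 18)(11 14)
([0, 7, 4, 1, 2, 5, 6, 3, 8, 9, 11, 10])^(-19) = (1 3 7)(2 4)(10 11)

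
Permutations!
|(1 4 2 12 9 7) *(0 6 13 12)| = |(0 6 13 12 9 7 1 4 2)| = 9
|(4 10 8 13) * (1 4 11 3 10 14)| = |(1 4 14)(3 10 8 13 11)| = 15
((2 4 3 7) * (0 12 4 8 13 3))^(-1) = (0 4 12)(2 7 3 13 8)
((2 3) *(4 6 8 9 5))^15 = ((2 3)(4 6 8 9 5))^15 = (9)(2 3)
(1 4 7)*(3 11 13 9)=(1 4 7)(3 11 13 9)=[0, 4, 2, 11, 7, 5, 6, 1, 8, 3, 10, 13, 12, 9]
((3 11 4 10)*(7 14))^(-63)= (3 11 4 10)(7 14)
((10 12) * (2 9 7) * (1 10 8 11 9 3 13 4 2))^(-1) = ((1 10 12 8 11 9 7)(2 3 13 4))^(-1) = (1 7 9 11 8 12 10)(2 4 13 3)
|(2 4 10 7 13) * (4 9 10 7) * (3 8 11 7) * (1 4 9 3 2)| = 8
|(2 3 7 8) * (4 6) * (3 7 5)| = 6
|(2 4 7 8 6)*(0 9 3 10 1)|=5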